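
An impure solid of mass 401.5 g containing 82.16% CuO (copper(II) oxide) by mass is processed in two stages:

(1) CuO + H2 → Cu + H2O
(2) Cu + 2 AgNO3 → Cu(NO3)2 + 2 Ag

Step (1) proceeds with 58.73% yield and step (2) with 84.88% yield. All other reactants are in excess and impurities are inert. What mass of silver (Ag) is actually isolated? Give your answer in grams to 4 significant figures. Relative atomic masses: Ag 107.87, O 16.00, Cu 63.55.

446.0 g

Pure CuO = 401.5 × 0.8216 = 329.87 g.
M(CuO) = 63.55 + 16.00 = 79.55 g/mol.
M(Ag) = 107.87 g/mol.
n(CuO) = 329.87 / 79.55 = 4.1467 mol.
Step 1 (CuO:Cu = 1:1): theoretical n(Cu) = 4.1467 mol; at 58.73% yield, n(Cu) = 2.4354 mol.
Step 2 (Cu:Ag = 1:2): theoretical n(Ag) = 4.8707 mol, so theoretical mass = 4.8707 × 107.87 = 525.41 g.
At 84.88% yield, actual mass of Ag = 525.41 × 0.8488 = 445.97 g.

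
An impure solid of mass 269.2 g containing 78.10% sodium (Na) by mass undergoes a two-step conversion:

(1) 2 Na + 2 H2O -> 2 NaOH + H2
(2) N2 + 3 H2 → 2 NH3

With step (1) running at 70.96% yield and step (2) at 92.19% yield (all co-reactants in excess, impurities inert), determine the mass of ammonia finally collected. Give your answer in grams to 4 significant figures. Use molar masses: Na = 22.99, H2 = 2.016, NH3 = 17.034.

Pure Na = 269.2 × 0.7810 = 210.25 g.
n(Na) = 210.25 / 22.99 = 9.1451 mol.
Step 1 (Na:H2 = 2:1): theoretical n(H2) = 4.5725 mol; at 70.96% yield, n(H2) = 3.2447 mol.
Step 2 (H2:NH3 = 3:2): theoretical n(NH3) = 2.1631 mol, so theoretical mass = 2.1631 × 17.034 = 36.846 g.
At 92.19% yield, actual mass of NH3 = 36.846 × 0.9219 = 33.969 g.

33.97 g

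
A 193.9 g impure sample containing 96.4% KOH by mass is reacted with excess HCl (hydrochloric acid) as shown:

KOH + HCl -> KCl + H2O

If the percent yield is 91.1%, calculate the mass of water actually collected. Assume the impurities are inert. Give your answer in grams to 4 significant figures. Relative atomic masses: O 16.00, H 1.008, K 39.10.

Pure KOH available = 193.9 g × 0.964 = 186.92 g.
M(KOH) = 39.10 + 16.00 + 1.008 = 56.108 g/mol.
M(H2O) = 2(1.008) + 16.00 = 18.016 g/mol.
n(KOH) = 186.92 g / 56.108 g/mol = 3.3314 mol.
From the equation the KOH:H2O mole ratio is 1:1, so n(H2O) = 3.3314 × 1/1 = 3.3314 mol.
Mass of H2O = 3.3314 mol × 18.016 g/mol = 60.019 g.
Actual mass collected = 60.019 g × 0.911 = 54.677 g.

54.68 g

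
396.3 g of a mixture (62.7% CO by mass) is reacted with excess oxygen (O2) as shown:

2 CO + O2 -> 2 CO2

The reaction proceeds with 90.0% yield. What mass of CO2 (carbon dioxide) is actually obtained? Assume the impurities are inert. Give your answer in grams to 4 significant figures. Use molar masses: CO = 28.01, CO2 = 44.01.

351.4 g

Pure CO available = 396.3 g × 0.627 = 248.48 g.
n(CO) = 248.48 g / 28.01 g/mol = 8.8711 mol.
From the equation the CO:CO2 mole ratio is 2:2, so n(CO2) = 8.8711 × 2/2 = 8.8711 mol.
Mass of CO2 = 8.8711 mol × 44.01 g/mol = 390.42 g.
Actual mass collected = 390.42 g × 0.900 = 351.38 g.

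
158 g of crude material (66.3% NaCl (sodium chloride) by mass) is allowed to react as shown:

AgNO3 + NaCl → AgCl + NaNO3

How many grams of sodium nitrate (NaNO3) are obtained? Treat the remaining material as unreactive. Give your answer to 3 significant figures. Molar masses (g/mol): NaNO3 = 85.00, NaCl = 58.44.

152 g

Mass of pure NaCl = 158 g × 0.663 = 104.8 g.
n(NaCl) = 104.8 g / 58.44 g/mol = 1.793 mol.
From the equation the NaCl:NaNO3 mole ratio is 1:1, so n(NaNO3) = 1.793 × 1/1 = 1.793 mol.
Mass of NaNO3 = 1.793 mol × 85.00 g/mol = 152.4 g.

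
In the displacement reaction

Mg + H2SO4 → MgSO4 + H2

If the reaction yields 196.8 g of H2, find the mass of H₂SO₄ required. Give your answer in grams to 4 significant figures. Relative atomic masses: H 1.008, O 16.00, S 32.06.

M(H2) = 2(1.008) = 2.016 g/mol.
M(H2SO4) = 2(1.008) + 32.06 + 4(16.00) = 98.076 g/mol.
n(H2) = 196.80 g / 2.016 g/mol = 97.619 mol.
From the equation the H2:H2SO4 mole ratio is 1:1, so n(H2SO4) = 97.619 × 1/1 = 97.619 mol.
Mass of H2SO4 = 97.619 mol × 98.076 g/mol = 9574.1 g.

9574 g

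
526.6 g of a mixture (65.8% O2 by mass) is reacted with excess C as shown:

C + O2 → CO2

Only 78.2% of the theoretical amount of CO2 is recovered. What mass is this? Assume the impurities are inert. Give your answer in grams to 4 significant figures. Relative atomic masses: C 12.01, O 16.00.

Pure O2 available = 526.6 g × 0.658 = 346.50 g.
M(O2) = 2(16.00) = 32.00 g/mol.
M(CO2) = 12.01 + 2(16.00) = 44.01 g/mol.
n(O2) = 346.50 g / 32.00 g/mol = 10.828 mol.
From the equation the O2:CO2 mole ratio is 1:1, so n(CO2) = 10.828 × 1/1 = 10.828 mol.
Mass of CO2 = 10.828 mol × 44.01 g/mol = 476.55 g.
Actual mass collected = 476.55 g × 0.782 = 372.66 g.

372.7 g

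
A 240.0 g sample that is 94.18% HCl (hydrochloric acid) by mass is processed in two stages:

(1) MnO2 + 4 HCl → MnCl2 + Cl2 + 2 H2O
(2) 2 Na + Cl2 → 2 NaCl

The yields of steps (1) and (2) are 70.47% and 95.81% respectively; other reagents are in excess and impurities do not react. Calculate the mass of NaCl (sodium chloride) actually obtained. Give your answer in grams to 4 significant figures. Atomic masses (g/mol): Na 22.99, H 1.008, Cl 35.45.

Pure HCl = 240.0 × 0.9418 = 226.03 g.
M(HCl) = 1.008 + 35.45 = 36.458 g/mol.
M(NaCl) = 22.99 + 35.45 = 58.44 g/mol.
n(HCl) = 226.03 / 36.458 = 6.1998 mol.
Step 1 (HCl:Cl2 = 4:1): theoretical n(Cl2) = 1.5499 mol; at 70.47% yield, n(Cl2) = 1.0922 mol.
Step 2 (Cl2:NaCl = 1:2): theoretical n(NaCl) = 2.1845 mol, so theoretical mass = 2.1845 × 58.44 = 127.66 g.
At 95.81% yield, actual mass of NaCl = 127.66 × 0.9581 = 122.31 g.

122.3 g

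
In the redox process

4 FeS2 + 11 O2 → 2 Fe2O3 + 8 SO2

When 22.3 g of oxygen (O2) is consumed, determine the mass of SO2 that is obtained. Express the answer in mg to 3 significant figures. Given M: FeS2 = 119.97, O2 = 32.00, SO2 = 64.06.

n(O2) = 22.30 g / 32.00 g/mol = 0.6969 mol.
From the equation the O2:SO2 mole ratio is 11:8, so n(SO2) = 0.6969 × 8/11 = 0.5068 mol.
Mass of SO2 = 0.5068 mol × 64.06 g/mol = 32.47 g.
Converting to mg: 32.47 g = 32500 mg.

32500 mg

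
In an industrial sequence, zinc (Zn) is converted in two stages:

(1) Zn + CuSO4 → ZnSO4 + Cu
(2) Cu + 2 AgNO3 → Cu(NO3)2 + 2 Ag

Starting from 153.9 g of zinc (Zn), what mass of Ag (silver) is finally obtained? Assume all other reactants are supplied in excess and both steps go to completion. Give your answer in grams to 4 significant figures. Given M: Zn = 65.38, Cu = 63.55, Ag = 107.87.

n(Zn) = 153.90 / 65.38 = 2.3539 mol.
Step 1 gives a 1:1 ratio of Zn to Cu, so n(Cu) = 2.3539 mol.
In step 2 the Cu:Ag ratio is 1:2, so n(Ag) = 4.7079 mol.
Mass of Ag = 4.7079 × 107.87 = 507.84 g.

507.8 g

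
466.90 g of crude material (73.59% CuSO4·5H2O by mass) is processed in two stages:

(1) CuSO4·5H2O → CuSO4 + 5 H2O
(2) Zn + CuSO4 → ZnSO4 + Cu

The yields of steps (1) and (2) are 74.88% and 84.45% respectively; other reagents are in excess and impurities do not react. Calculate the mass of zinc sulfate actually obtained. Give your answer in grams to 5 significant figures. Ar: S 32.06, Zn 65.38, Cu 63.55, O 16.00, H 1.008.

140.48 g

Pure CuSO4·5H2O = 466.90 × 0.7359 = 343.592 g.
M(CuSO4·5H2O) = 63.55 + 32.06 + 9(16.00) + 10(1.008) = 249.69 g/mol.
M(ZnSO4) = 65.38 + 32.06 + 4(16.00) = 161.44 g/mol.
n(CuSO4·5H2O) = 343.592 / 249.69 = 1.37607 mol.
Step 1 (CuSO4·5H2O:CuSO4 = 1:1): theoretical n(CuSO4) = 1.37607 mol; at 74.88% yield, n(CuSO4) = 1.03040 mol.
Step 2 (CuSO4:ZnSO4 = 1:1): theoretical n(ZnSO4) = 1.03040 mol, so theoretical mass = 1.03040 × 161.44 = 166.348 g.
At 84.45% yield, actual mass of ZnSO4 = 166.348 × 0.8445 = 140.481 g.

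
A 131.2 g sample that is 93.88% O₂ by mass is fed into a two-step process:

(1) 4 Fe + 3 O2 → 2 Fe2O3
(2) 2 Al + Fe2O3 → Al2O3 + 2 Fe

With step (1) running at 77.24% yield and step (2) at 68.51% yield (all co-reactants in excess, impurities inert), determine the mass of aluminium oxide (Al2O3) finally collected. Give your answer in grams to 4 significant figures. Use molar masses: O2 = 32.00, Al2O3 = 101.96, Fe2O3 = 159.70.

138.4 g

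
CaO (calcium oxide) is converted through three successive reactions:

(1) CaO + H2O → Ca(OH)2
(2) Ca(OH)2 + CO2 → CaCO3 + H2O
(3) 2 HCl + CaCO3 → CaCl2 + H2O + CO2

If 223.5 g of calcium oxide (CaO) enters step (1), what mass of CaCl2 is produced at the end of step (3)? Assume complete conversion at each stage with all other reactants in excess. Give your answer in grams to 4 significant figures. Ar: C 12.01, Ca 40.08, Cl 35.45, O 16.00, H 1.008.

M(CaO) = 40.08 + 16.00 = 56.08 g/mol.
M(CaCl2) = 40.08 + 2(35.45) = 110.98 g/mol.
n(CaO) = 223.5 / 56.08 = 3.9854 mol.
Reaction (1): CaO→Ca(OH)2 ratio 1:1 ⇒ n(Ca(OH)2) = 3.9854 mol.
Reaction (2): Ca(OH)2→CaCO3 ratio 1:1 ⇒ n(CaCO3) = 3.9854 mol.
Reaction (3): CaCO3→CaCl2 ratio 1:1 ⇒ n(CaCl2) = 3.9854 mol.
Mass of CaCl2 = 3.9854 × 110.98 = 442.30 g.

442.3 g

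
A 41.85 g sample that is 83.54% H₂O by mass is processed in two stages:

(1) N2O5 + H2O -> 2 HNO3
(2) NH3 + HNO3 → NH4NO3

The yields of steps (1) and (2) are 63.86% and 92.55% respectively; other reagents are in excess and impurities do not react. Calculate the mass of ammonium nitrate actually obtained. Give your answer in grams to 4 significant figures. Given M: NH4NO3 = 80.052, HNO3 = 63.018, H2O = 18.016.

Pure H2O = 41.85 × 0.8354 = 34.961 g.
n(H2O) = 34.961 / 18.016 = 1.9406 mol.
Step 1 (H2O:HNO3 = 1:2): theoretical n(HNO3) = 3.8812 mol; at 63.86% yield, n(HNO3) = 2.4785 mol.
Step 2 (HNO3:NH4NO3 = 1:1): theoretical n(NH4NO3) = 2.4785 mol, so theoretical mass = 2.4785 × 80.052 = 198.41 g.
At 92.55% yield, actual mass of NH4NO3 = 198.41 × 0.9255 = 183.63 g.

183.6 g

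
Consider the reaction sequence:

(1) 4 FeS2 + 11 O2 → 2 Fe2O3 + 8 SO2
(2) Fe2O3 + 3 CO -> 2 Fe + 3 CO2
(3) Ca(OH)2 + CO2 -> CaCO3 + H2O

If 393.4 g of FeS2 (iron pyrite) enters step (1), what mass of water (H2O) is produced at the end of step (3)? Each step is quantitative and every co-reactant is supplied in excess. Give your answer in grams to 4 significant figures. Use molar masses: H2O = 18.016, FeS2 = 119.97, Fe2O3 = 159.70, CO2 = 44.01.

88.62 g

n(FeS2) = 393.4 / 119.97 = 3.2792 mol.
Reaction (1): FeS2→Fe2O3 ratio 4:2 ⇒ n(Fe2O3) = 1.6396 mol.
Reaction (2): Fe2O3→CO2 ratio 1:3 ⇒ n(CO2) = 4.9187 mol.
Reaction (3): CO2→H2O ratio 1:1 ⇒ n(H2O) = 4.9187 mol.
Mass of H2O = 4.9187 × 18.016 = 88.616 g.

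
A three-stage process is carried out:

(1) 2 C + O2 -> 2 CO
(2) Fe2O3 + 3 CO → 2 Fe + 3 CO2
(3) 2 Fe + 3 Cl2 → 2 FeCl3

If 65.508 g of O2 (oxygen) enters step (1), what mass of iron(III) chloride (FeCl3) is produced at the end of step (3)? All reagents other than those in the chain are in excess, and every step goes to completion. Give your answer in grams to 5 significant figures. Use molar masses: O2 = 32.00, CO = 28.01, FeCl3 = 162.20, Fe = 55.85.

442.72 g

n(O2) = 65.508 / 32.00 = 2.04712 mol.
Reaction (1): O2→CO ratio 1:2 ⇒ n(CO) = 4.09425 mol.
Reaction (2): CO→Fe ratio 3:2 ⇒ n(Fe) = 2.72950 mol.
Reaction (3): Fe→FeCl3 ratio 2:2 ⇒ n(FeCl3) = 2.72950 mol.
Mass of FeCl3 = 2.72950 × 162.20 = 442.725 g.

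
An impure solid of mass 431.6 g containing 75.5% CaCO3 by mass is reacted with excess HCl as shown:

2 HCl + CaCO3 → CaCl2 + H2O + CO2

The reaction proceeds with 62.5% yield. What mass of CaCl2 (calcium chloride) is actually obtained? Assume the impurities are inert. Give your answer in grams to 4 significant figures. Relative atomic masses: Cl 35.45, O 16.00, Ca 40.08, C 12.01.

Pure CaCO3 available = 431.6 g × 0.755 = 325.86 g.
M(CaCO3) = 40.08 + 12.01 + 3(16.00) = 100.09 g/mol.
M(CaCl2) = 40.08 + 2(35.45) = 110.98 g/mol.
n(CaCO3) = 325.86 g / 100.09 g/mol = 3.2556 mol.
From the equation the CaCO3:CaCl2 mole ratio is 1:1, so n(CaCl2) = 3.2556 × 1/1 = 3.2556 mol.
Mass of CaCl2 = 3.2556 mol × 110.98 g/mol = 361.31 g.
Actual mass collected = 361.31 g × 0.625 = 225.82 g.

225.8 g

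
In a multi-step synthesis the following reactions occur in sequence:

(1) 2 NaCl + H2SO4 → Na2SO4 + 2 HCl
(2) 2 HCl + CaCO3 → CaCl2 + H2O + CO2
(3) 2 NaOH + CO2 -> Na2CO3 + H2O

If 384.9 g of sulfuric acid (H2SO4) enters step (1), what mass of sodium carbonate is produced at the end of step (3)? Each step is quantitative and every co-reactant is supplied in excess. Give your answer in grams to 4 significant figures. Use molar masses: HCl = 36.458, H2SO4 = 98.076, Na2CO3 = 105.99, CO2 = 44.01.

416.0 g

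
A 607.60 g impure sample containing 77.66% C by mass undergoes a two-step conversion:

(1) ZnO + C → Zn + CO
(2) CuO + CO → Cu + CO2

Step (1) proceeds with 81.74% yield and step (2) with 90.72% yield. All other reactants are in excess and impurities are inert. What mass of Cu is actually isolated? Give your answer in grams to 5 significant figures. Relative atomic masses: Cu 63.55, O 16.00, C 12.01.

1851.5 g

Pure C = 607.60 × 0.7766 = 471.862 g.
M(C) = 12.01 g/mol.
M(Cu) = 63.55 g/mol.
n(C) = 471.862 / 12.01 = 39.2891 mol.
Step 1 (C:CO = 1:1): theoretical n(CO) = 39.2891 mol; at 81.74% yield, n(CO) = 32.1149 mol.
Step 2 (CO:Cu = 1:1): theoretical n(Cu) = 32.1149 mol, so theoretical mass = 32.1149 × 63.55 = 2040.90 g.
At 90.72% yield, actual mass of Cu = 2040.90 × 0.9072 = 1851.51 g.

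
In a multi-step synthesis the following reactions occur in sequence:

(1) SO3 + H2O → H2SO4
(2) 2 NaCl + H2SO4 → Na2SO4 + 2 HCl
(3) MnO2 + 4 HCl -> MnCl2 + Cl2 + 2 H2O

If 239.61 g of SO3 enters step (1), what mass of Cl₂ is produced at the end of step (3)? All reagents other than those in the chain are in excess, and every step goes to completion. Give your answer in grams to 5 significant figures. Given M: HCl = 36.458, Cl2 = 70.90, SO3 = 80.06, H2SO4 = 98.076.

106.10 g

n(SO3) = 239.61 / 80.06 = 2.99288 mol.
Reaction (1): SO3→H2SO4 ratio 1:1 ⇒ n(H2SO4) = 2.99288 mol.
Reaction (2): H2SO4→HCl ratio 1:2 ⇒ n(HCl) = 5.98576 mol.
Reaction (3): HCl→Cl2 ratio 4:1 ⇒ n(Cl2) = 1.49644 mol.
Mass of Cl2 = 1.49644 × 70.90 = 106.098 g.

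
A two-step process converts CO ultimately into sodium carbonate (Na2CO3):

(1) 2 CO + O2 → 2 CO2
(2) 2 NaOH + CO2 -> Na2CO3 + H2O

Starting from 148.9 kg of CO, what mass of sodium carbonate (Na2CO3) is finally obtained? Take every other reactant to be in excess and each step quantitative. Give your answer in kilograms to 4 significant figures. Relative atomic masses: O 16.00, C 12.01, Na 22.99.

M(CO) = 12.01 + 16.00 = 28.01 g/mol.
M(Na2CO3) = 2(22.99) + 12.01 + 3(16.00) = 105.99 g/mol.
148.9 kg = 148900 g.
n(CO) = 148900 / 28.01 = 5316.0 mol.
Step 1 gives a 2:2 ratio of CO to CO2, so n(CO2) = 5316.0 mol.
In step 2 the CO2:Na2CO3 ratio is 1:1, so n(Na2CO3) = 5316.0 mol.
Mass of Na2CO3 = 5316.0 × 105.99 = 563440 g = 563.4 kg.

563.4 kg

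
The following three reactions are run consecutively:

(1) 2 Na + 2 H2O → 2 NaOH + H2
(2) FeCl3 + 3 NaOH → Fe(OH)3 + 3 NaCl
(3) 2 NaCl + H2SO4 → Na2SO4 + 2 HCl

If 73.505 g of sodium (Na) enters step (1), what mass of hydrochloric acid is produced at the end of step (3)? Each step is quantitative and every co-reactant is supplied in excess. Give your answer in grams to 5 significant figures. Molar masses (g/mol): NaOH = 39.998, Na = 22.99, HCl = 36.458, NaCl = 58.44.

n(Na) = 73.505 / 22.99 = 3.19726 mol.
Reaction (1): Na→NaOH ratio 2:2 ⇒ n(NaOH) = 3.19726 mol.
Reaction (2): NaOH→NaCl ratio 3:3 ⇒ n(NaCl) = 3.19726 mol.
Reaction (3): NaCl→HCl ratio 2:2 ⇒ n(HCl) = 3.19726 mol.
Mass of HCl = 3.19726 × 36.458 = 116.566 g.

116.57 g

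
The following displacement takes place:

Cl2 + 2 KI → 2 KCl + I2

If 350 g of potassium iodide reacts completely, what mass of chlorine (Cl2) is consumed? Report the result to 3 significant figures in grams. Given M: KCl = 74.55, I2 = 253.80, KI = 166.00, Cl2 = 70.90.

74.7 g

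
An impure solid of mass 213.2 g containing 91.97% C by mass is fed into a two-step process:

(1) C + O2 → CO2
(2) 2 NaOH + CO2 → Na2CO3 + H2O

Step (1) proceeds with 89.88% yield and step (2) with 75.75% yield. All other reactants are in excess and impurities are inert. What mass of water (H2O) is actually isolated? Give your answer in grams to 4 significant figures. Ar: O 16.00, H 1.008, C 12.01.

Pure C = 213.2 × 0.9197 = 196.08 g.
M(C) = 12.01 g/mol.
M(H2O) = 2(1.008) + 16.00 = 18.016 g/mol.
n(C) = 196.08 / 12.01 = 16.326 mol.
Step 1 (C:CO2 = 1:1): theoretical n(CO2) = 16.326 mol; at 89.88% yield, n(CO2) = 14.674 mol.
Step 2 (CO2:H2O = 1:1): theoretical n(H2O) = 14.674 mol, so theoretical mass = 14.674 × 18.016 = 264.37 g.
At 75.75% yield, actual mass of H2O = 264.37 × 0.7575 = 200.26 g.

200.3 g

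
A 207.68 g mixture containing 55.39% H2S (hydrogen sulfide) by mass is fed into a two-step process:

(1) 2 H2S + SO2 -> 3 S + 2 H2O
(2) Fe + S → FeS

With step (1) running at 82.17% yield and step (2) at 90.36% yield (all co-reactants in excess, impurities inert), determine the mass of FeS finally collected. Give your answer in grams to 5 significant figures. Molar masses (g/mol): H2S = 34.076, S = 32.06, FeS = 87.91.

Pure H2S = 207.68 × 0.5539 = 115.034 g.
n(H2S) = 115.034 / 34.076 = 3.37581 mol.
Step 1 (H2S:S = 2:3): theoretical n(S) = 5.06371 mol; at 82.17% yield, n(S) = 4.16085 mol.
Step 2 (S:FeS = 1:1): theoretical n(FeS) = 4.16085 mol, so theoretical mass = 4.16085 × 87.91 = 365.780 g.
At 90.36% yield, actual mass of FeS = 365.780 × 0.9036 = 330.519 g.

330.52 g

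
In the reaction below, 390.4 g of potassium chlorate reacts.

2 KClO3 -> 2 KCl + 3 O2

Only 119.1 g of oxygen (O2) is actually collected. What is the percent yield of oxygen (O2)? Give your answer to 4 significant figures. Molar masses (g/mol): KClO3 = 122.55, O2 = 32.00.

77.89 %

n(KClO3) = 390.40 g / 122.55 g/mol = 3.1856 mol.
From the equation the KClO3:O2 mole ratio is 2:3, so n(O2) = 3.1856 × 3/2 = 4.7785 mol.
Mass of O2 = 4.7785 mol × 32.00 g/mol = 152.91 g.
This is the theoretical yield. Percent yield = 119.1 g / 152.91 g × 100% = 77.889%.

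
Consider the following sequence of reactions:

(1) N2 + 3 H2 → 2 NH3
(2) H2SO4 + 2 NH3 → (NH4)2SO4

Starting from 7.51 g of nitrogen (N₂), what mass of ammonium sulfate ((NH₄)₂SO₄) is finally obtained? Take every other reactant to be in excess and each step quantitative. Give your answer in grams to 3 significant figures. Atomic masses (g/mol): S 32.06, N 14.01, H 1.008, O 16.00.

35.4 g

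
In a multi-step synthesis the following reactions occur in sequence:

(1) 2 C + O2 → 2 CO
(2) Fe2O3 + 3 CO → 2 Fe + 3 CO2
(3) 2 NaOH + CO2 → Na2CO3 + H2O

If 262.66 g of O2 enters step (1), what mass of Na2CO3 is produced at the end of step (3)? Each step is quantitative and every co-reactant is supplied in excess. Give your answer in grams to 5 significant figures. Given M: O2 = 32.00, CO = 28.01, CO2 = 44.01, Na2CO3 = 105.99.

n(O2) = 262.66 / 32.00 = 8.20813 mol.
Reaction (1): O2→CO ratio 1:2 ⇒ n(CO) = 16.4163 mol.
Reaction (2): CO→CO2 ratio 3:3 ⇒ n(CO2) = 16.4163 mol.
Reaction (3): CO2→Na2CO3 ratio 1:1 ⇒ n(Na2CO3) = 16.4163 mol.
Mass of Na2CO3 = 16.4163 × 105.99 = 1739.96 g.

1740.0 g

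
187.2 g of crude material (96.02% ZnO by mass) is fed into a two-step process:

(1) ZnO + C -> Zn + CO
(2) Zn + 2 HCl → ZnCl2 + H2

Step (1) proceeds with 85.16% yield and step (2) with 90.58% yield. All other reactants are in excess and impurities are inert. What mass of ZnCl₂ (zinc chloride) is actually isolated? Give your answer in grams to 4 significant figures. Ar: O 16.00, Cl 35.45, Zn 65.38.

232.2 g

Pure ZnO = 187.2 × 0.9602 = 179.75 g.
M(ZnO) = 65.38 + 16.00 = 81.38 g/mol.
M(ZnCl2) = 65.38 + 2(35.45) = 136.28 g/mol.
n(ZnO) = 179.75 / 81.38 = 2.2088 mol.
Step 1 (ZnO:Zn = 1:1): theoretical n(Zn) = 2.2088 mol; at 85.16% yield, n(Zn) = 1.8810 mol.
Step 2 (Zn:ZnCl2 = 1:1): theoretical n(ZnCl2) = 1.8810 mol, so theoretical mass = 1.8810 × 136.28 = 256.34 g.
At 90.58% yield, actual mass of ZnCl2 = 256.34 × 0.9058 = 232.19 g.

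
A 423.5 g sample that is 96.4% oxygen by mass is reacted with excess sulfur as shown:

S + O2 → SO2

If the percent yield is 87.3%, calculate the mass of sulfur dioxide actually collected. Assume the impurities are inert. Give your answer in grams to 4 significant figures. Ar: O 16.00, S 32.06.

Pure O2 available = 423.5 g × 0.964 = 408.25 g.
M(O2) = 2(16.00) = 32.00 g/mol.
M(SO2) = 32.06 + 2(16.00) = 64.06 g/mol.
n(O2) = 408.25 g / 32.00 g/mol = 12.758 mol.
From the equation the O2:SO2 mole ratio is 1:1, so n(SO2) = 12.758 × 1/1 = 12.758 mol.
Mass of SO2 = 12.758 mol × 64.06 g/mol = 817.27 g.
Actual mass collected = 817.27 g × 0.873 = 713.48 g.

713.5 g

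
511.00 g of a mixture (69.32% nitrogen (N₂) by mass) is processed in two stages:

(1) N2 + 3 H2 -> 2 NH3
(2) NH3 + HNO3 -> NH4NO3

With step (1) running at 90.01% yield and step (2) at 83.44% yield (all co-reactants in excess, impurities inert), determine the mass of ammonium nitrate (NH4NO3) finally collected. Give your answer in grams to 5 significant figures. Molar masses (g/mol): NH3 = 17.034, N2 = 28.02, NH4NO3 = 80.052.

Pure N2 = 511.00 × 0.6932 = 354.225 g.
n(N2) = 354.225 / 28.02 = 12.6419 mol.
Step 1 (N2:NH3 = 1:2): theoretical n(NH3) = 25.2837 mol; at 90.01% yield, n(NH3) = 22.7579 mol.
Step 2 (NH3:NH4NO3 = 1:1): theoretical n(NH4NO3) = 22.7579 mol, so theoretical mass = 22.7579 × 80.052 = 1821.81 g.
At 83.44% yield, actual mass of NH4NO3 = 1821.81 × 0.8344 = 1520.12 g.

1520.1 g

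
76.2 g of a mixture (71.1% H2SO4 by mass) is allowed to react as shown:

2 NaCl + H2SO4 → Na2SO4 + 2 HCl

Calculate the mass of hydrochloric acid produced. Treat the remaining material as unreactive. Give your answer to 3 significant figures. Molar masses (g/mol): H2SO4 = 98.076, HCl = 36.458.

Mass of pure H2SO4 = 76.2 g × 0.711 = 54.18 g.
n(H2SO4) = 54.18 g / 98.076 g/mol = 0.5524 mol.
From the equation the H2SO4:HCl mole ratio is 1:2, so n(HCl) = 0.5524 × 2/1 = 1.105 mol.
Mass of HCl = 1.105 mol × 36.458 g/mol = 40.28 g.

40.3 g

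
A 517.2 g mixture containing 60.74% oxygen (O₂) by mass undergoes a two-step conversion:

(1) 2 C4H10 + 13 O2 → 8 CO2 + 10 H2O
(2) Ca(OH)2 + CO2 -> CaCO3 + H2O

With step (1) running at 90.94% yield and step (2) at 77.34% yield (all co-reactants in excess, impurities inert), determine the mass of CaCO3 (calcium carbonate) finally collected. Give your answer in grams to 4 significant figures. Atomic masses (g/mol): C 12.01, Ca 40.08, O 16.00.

Pure O2 = 517.2 × 0.6074 = 314.15 g.
M(O2) = 2(16.00) = 32.00 g/mol.
M(CaCO3) = 40.08 + 12.01 + 3(16.00) = 100.09 g/mol.
n(O2) = 314.15 / 32.00 = 9.8171 mol.
Step 1 (O2:CO2 = 13:8): theoretical n(CO2) = 6.0413 mol; at 90.94% yield, n(CO2) = 5.4940 mol.
Step 2 (CO2:CaCO3 = 1:1): theoretical n(CaCO3) = 5.4940 mol, so theoretical mass = 5.4940 × 100.09 = 549.89 g.
At 77.34% yield, actual mass of CaCO3 = 549.89 × 0.7734 = 425.28 g.

425.3 g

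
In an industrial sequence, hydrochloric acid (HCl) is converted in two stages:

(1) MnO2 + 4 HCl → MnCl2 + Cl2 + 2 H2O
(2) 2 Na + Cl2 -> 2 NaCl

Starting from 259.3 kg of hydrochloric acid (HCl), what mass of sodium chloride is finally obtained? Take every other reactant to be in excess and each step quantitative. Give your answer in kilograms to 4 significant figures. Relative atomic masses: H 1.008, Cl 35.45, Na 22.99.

207.8 kg

M(HCl) = 1.008 + 35.45 = 36.458 g/mol.
M(NaCl) = 22.99 + 35.45 = 58.44 g/mol.
259.3 kg = 259300 g.
n(HCl) = 259300 / 36.458 = 7112.3 mol.
Step 1 gives a 4:1 ratio of HCl to Cl2, so n(Cl2) = 1778.1 mol.
In step 2 the Cl2:NaCl ratio is 1:2, so n(NaCl) = 3556.1 mol.
Mass of NaCl = 3556.1 × 58.44 = 207820 g = 207.8 kg.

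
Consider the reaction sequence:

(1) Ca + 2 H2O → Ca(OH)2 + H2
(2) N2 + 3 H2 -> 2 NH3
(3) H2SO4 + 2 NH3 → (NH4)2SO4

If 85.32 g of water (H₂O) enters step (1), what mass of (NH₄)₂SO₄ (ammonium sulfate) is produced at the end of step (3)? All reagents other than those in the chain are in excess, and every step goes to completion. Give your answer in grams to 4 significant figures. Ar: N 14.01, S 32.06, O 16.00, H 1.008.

104.3 g

M(H2O) = 2(1.008) + 16.00 = 18.016 g/mol.
M((NH4)2SO4) = 2(14.01) + 8(1.008) + 32.06 + 4(16.00) = 132.144 g/mol.
n(H2O) = 85.32 / 18.016 = 4.7358 mol.
Reaction (1): H2O→H2 ratio 2:1 ⇒ n(H2) = 2.3679 mol.
Reaction (2): H2→NH3 ratio 3:2 ⇒ n(NH3) = 1.5786 mol.
Reaction (3): NH3→(NH4)2SO4 ratio 2:1 ⇒ n((NH4)2SO4) = 0.78930 mol.
Mass of (NH4)2SO4 = 0.78930 × 132.144 = 104.30 g.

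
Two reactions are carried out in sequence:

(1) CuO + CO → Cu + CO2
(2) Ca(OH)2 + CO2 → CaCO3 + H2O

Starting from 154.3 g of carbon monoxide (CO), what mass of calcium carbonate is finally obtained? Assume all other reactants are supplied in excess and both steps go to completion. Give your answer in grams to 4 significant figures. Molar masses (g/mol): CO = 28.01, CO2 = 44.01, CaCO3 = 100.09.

551.4 g

n(CO) = 154.30 / 28.01 = 5.5087 mol.
Step 1 gives a 1:1 ratio of CO to CO2, so n(CO2) = 5.5087 mol.
In step 2 the CO2:CaCO3 ratio is 1:1, so n(CaCO3) = 5.5087 mol.
Mass of CaCO3 = 5.5087 × 100.09 = 551.37 g.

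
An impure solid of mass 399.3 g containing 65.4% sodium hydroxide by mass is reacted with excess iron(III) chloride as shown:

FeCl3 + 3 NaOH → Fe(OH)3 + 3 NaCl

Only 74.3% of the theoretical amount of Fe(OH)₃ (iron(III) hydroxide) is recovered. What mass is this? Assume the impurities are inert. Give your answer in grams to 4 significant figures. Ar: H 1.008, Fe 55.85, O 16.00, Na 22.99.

Pure NaOH available = 399.3 g × 0.654 = 261.14 g.
M(NaOH) = 22.99 + 16.00 + 1.008 = 39.998 g/mol.
M(Fe(OH)3) = 55.85 + 3(16.00) + 3(1.008) = 106.874 g/mol.
n(NaOH) = 261.14 g / 39.998 g/mol = 6.5289 mol.
From the equation the NaOH:Fe(OH)3 mole ratio is 3:1, so n(Fe(OH)3) = 6.5289 × 1/3 = 2.1763 mol.
Mass of Fe(OH)3 = 2.1763 mol × 106.874 g/mol = 232.59 g.
Actual mass collected = 232.59 g × 0.743 = 172.81 g.

172.8 g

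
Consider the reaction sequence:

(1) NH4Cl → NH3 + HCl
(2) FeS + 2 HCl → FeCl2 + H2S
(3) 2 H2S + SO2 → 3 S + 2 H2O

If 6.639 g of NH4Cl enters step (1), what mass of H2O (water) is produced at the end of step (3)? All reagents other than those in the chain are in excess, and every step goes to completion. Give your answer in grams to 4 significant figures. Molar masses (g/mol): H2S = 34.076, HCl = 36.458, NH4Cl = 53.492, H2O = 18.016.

1.118 g

n(NH4Cl) = 6.639 / 53.492 = 0.12411 mol.
Reaction (1): NH4Cl→HCl ratio 1:1 ⇒ n(HCl) = 0.12411 mol.
Reaction (2): HCl→H2S ratio 2:1 ⇒ n(H2S) = 0.062056 mol.
Reaction (3): H2S→H2O ratio 2:2 ⇒ n(H2O) = 0.062056 mol.
Mass of H2O = 0.062056 × 18.016 = 1.1180 g.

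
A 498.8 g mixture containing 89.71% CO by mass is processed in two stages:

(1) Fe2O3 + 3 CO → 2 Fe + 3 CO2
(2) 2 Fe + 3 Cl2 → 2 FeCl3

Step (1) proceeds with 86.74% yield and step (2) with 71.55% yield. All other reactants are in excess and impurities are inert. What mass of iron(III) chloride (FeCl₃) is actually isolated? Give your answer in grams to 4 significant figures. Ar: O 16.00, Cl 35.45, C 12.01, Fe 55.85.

1072 g

Pure CO = 498.8 × 0.8971 = 447.47 g.
M(CO) = 12.01 + 16.00 = 28.01 g/mol.
M(FeCl3) = 55.85 + 3(35.45) = 162.20 g/mol.
n(CO) = 447.47 / 28.01 = 15.975 mol.
Step 1 (CO:Fe = 3:2): theoretical n(Fe) = 10.650 mol; at 86.74% yield, n(Fe) = 9.2381 mol.
Step 2 (Fe:FeCl3 = 2:2): theoretical n(FeCl3) = 9.2381 mol, so theoretical mass = 9.2381 × 162.20 = 1498.4 g.
At 71.55% yield, actual mass of FeCl3 = 1498.4 × 0.7155 = 1072.1 g.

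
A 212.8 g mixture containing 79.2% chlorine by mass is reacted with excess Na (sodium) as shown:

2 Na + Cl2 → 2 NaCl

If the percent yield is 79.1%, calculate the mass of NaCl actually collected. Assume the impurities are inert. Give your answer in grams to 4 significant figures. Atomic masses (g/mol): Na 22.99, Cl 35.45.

Pure Cl2 available = 212.8 g × 0.792 = 168.54 g.
M(Cl2) = 2(35.45) = 70.90 g/mol.
M(NaCl) = 22.99 + 35.45 = 58.44 g/mol.
n(Cl2) = 168.54 g / 70.90 g/mol = 2.3771 mol.
From the equation the Cl2:NaCl mole ratio is 1:2, so n(NaCl) = 2.3771 × 2/1 = 4.7542 mol.
Mass of NaCl = 4.7542 mol × 58.44 g/mol = 277.84 g.
Actual mass collected = 277.84 g × 0.791 = 219.77 g.

219.8 g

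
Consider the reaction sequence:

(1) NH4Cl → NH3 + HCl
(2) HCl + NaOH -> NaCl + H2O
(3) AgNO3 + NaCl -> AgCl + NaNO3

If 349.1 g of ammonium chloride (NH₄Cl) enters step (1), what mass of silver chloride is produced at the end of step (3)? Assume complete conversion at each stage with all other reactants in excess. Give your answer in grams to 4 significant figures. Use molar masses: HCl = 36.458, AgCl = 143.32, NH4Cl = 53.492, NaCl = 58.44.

n(NH4Cl) = 349.1 / 53.492 = 6.5262 mol.
Reaction (1): NH4Cl→HCl ratio 1:1 ⇒ n(HCl) = 6.5262 mol.
Reaction (2): HCl→NaCl ratio 1:1 ⇒ n(NaCl) = 6.5262 mol.
Reaction (3): NaCl→AgCl ratio 1:1 ⇒ n(AgCl) = 6.5262 mol.
Mass of AgCl = 6.5262 × 143.32 = 935.34 g.

935.3 g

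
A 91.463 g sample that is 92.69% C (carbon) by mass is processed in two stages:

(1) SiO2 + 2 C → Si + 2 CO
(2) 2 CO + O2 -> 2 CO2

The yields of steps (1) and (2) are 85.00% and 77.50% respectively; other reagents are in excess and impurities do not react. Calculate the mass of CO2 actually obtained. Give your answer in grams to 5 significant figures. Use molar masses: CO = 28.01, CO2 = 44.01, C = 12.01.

Pure C = 91.463 × 0.9269 = 84.7771 g.
n(C) = 84.7771 / 12.01 = 7.05887 mol.
Step 1 (C:CO = 2:2): theoretical n(CO) = 7.05887 mol; at 85.00% yield, n(CO) = 6.00004 mol.
Step 2 (CO:CO2 = 2:2): theoretical n(CO2) = 6.00004 mol, so theoretical mass = 6.00004 × 44.01 = 264.062 g.
At 77.50% yield, actual mass of CO2 = 264.062 × 0.7750 = 204.648 g.

204.65 g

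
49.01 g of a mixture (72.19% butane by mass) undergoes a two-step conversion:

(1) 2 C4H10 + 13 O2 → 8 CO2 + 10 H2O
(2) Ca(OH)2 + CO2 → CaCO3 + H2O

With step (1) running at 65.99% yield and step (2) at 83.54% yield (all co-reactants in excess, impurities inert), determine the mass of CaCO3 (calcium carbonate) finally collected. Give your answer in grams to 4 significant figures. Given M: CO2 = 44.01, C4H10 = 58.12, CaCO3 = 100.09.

134.4 g

Pure C4H10 = 49.01 × 0.7219 = 35.380 g.
n(C4H10) = 35.380 / 58.12 = 0.60875 mol.
Step 1 (C4H10:CO2 = 2:8): theoretical n(CO2) = 2.4350 mol; at 65.99% yield, n(CO2) = 1.6068 mol.
Step 2 (CO2:CaCO3 = 1:1): theoretical n(CaCO3) = 1.6068 mol, so theoretical mass = 1.6068 × 100.09 = 160.83 g.
At 83.54% yield, actual mass of CaCO3 = 160.83 × 0.8354 = 134.36 g.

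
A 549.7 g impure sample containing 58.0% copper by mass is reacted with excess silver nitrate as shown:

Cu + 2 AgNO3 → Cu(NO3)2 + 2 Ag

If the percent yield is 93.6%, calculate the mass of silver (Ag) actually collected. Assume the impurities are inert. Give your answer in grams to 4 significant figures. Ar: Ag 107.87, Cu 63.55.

1013 g

Pure Cu available = 549.7 g × 0.580 = 318.83 g.
M(Cu) = 63.55 g/mol.
M(Ag) = 107.87 g/mol.
n(Cu) = 318.83 g / 63.55 g/mol = 5.0169 mol.
From the equation the Cu:Ag mole ratio is 1:2, so n(Ag) = 5.0169 × 2/1 = 10.034 mol.
Mass of Ag = 10.034 mol × 107.87 g/mol = 1082.4 g.
Actual mass collected = 1082.4 g × 0.936 = 1013.1 g.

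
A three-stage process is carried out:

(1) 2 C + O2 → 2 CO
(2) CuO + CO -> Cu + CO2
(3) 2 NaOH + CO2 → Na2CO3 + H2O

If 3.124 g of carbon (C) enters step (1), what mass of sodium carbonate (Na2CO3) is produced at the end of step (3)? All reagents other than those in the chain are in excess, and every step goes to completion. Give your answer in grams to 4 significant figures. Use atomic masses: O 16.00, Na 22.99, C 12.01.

M(C) = 12.01 g/mol.
M(Na2CO3) = 2(22.99) + 12.01 + 3(16.00) = 105.99 g/mol.
n(C) = 3.124 / 12.01 = 0.26012 mol.
Reaction (1): C→CO ratio 2:2 ⇒ n(CO) = 0.26012 mol.
Reaction (2): CO→CO2 ratio 1:1 ⇒ n(CO2) = 0.26012 mol.
Reaction (3): CO2→Na2CO3 ratio 1:1 ⇒ n(Na2CO3) = 0.26012 mol.
Mass of Na2CO3 = 0.26012 × 105.99 = 27.570 g.

27.57 g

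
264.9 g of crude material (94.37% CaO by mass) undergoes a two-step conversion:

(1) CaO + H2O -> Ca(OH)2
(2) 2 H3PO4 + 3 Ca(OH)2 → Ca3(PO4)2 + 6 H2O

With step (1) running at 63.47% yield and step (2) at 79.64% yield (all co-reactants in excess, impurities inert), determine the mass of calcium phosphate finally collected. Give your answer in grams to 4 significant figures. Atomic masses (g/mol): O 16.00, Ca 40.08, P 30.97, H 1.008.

233.0 g

Pure CaO = 264.9 × 0.9437 = 249.99 g.
M(CaO) = 40.08 + 16.00 = 56.08 g/mol.
M(Ca3(PO4)2) = 3(40.08) + 2(30.97) + 8(16.00) = 310.18 g/mol.
n(CaO) = 249.99 / 56.08 = 4.4577 mol.
Step 1 (CaO:Ca(OH)2 = 1:1): theoretical n(Ca(OH)2) = 4.4577 mol; at 63.47% yield, n(Ca(OH)2) = 2.8293 mol.
Step 2 (Ca(OH)2:Ca3(PO4)2 = 3:1): theoretical n(Ca3(PO4)2) = 0.94309 mol, so theoretical mass = 0.94309 × 310.18 = 292.53 g.
At 79.64% yield, actual mass of Ca3(PO4)2 = 292.53 × 0.7964 = 232.97 g.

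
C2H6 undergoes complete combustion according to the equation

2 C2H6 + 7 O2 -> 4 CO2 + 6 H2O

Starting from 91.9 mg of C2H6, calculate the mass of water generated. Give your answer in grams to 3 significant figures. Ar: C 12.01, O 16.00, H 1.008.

M(C2H6) = 2(12.01) + 6(1.008) = 30.068 g/mol.
M(H2O) = 2(1.008) + 16.00 = 18.016 g/mol.
Convert: 91.9 mg = 0.09190 g.
n(C2H6) = 0.09190 g / 30.068 g/mol = 0.003056 mol.
From the equation the C2H6:H2O mole ratio is 2:6, so n(H2O) = 0.003056 × 6/2 = 0.009169 mol.
Mass of H2O = 0.009169 mol × 18.016 g/mol = 0.1652 g.

0.165 g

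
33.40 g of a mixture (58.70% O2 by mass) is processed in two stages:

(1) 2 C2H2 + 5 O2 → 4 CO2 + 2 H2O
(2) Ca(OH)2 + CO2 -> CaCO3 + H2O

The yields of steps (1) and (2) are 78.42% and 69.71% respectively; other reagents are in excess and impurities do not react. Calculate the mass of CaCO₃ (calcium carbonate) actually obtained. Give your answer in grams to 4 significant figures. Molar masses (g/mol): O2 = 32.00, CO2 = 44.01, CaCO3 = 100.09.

Pure O2 = 33.40 × 0.5870 = 19.606 g.
n(O2) = 19.606 / 32.00 = 0.61268 mol.
Step 1 (O2:CO2 = 5:4): theoretical n(CO2) = 0.49014 mol; at 78.42% yield, n(CO2) = 0.38437 mol.
Step 2 (CO2:CaCO3 = 1:1): theoretical n(CaCO3) = 0.38437 mol, so theoretical mass = 0.38437 × 100.09 = 38.472 g.
At 69.71% yield, actual mass of CaCO3 = 38.472 × 0.6971 = 26.819 g.

26.82 g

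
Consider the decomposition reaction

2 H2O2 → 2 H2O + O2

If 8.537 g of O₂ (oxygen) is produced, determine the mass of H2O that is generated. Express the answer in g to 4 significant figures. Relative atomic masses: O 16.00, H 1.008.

M(O2) = 2(16.00) = 32.00 g/mol.
M(H2O) = 2(1.008) + 16.00 = 18.016 g/mol.
n(O2) = 8.5370 g / 32.00 g/mol = 0.26678 mol.
From the equation the O2:H2O mole ratio is 1:2, so n(H2O) = 0.26678 × 2/1 = 0.53356 mol.
Mass of H2O = 0.53356 mol × 18.016 g/mol = 9.6127 g.

9.613 g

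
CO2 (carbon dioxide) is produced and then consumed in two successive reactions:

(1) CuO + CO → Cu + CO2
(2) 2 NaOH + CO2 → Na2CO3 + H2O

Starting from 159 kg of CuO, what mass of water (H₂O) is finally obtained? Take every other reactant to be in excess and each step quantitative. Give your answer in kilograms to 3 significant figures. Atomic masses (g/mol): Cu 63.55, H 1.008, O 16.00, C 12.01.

36.0 kg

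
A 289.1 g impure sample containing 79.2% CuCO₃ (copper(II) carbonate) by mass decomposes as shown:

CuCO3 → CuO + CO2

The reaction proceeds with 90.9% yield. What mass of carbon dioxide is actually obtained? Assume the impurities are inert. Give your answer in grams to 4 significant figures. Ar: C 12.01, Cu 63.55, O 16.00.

Pure CuCO3 available = 289.1 g × 0.792 = 228.97 g.
M(CuCO3) = 63.55 + 12.01 + 3(16.00) = 123.56 g/mol.
M(CO2) = 12.01 + 2(16.00) = 44.01 g/mol.
n(CuCO3) = 228.97 g / 123.56 g/mol = 1.8531 mol.
From the equation the CuCO3:CO2 mole ratio is 1:1, so n(CO2) = 1.8531 × 1/1 = 1.8531 mol.
Mass of CO2 = 1.8531 mol × 44.01 g/mol = 81.554 g.
Actual mass collected = 81.554 g × 0.909 = 74.133 g.

74.13 g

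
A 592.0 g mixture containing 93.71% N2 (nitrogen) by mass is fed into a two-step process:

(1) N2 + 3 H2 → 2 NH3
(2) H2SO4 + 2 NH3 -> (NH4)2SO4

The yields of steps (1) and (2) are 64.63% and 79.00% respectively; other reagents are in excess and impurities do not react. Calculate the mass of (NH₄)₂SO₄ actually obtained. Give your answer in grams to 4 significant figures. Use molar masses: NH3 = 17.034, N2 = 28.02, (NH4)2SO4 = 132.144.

Pure N2 = 592.0 × 0.9371 = 554.76 g.
n(N2) = 554.76 / 28.02 = 19.799 mol.
Step 1 (N2:NH3 = 1:2): theoretical n(NH3) = 39.598 mol; at 64.63% yield, n(NH3) = 25.592 mol.
Step 2 (NH3:(NH4)2SO4 = 2:1): theoretical n((NH4)2SO4) = 12.796 mol, so theoretical mass = 12.796 × 132.144 = 1690.9 g.
At 79.00% yield, actual mass of (NH4)2SO4 = 1690.9 × 0.7900 = 1335.8 g.

1336 g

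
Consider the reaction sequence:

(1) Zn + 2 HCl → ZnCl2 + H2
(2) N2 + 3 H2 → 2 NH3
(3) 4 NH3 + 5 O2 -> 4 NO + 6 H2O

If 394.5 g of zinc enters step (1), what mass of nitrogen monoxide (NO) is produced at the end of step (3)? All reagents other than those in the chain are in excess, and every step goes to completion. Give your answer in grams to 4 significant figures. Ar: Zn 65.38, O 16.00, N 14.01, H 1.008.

M(Zn) = 65.38 g/mol.
M(NO) = 14.01 + 16.00 = 30.01 g/mol.
n(Zn) = 394.5 / 65.38 = 6.0340 mol.
Reaction (1): Zn→H2 ratio 1:1 ⇒ n(H2) = 6.0340 mol.
Reaction (2): H2→NH3 ratio 3:2 ⇒ n(NH3) = 4.0226 mol.
Reaction (3): NH3→NO ratio 4:4 ⇒ n(NO) = 4.0226 mol.
Mass of NO = 4.0226 × 30.01 = 120.72 g.

120.7 g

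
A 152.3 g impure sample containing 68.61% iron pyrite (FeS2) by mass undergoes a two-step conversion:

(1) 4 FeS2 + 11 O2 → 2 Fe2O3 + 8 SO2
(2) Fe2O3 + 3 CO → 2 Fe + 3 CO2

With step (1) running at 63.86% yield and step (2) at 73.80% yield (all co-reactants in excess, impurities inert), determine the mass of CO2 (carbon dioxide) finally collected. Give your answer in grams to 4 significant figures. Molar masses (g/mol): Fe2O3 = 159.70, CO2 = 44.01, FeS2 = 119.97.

27.10 g

Pure FeS2 = 152.3 × 0.6861 = 104.49 g.
n(FeS2) = 104.49 / 119.97 = 0.87099 mol.
Step 1 (FeS2:Fe2O3 = 4:2): theoretical n(Fe2O3) = 0.43550 mol; at 63.86% yield, n(Fe2O3) = 0.27811 mol.
Step 2 (Fe2O3:CO2 = 1:3): theoretical n(CO2) = 0.83432 mol, so theoretical mass = 0.83432 × 44.01 = 36.719 g.
At 73.80% yield, actual mass of CO2 = 36.719 × 0.7380 = 27.098 g.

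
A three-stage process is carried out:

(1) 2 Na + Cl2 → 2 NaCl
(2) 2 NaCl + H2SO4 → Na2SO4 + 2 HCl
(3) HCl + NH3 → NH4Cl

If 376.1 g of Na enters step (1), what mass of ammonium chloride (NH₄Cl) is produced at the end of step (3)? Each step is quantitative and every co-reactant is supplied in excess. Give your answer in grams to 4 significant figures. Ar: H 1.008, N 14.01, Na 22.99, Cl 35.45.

M(Na) = 22.99 g/mol.
M(NH4Cl) = 14.01 + 4(1.008) + 35.45 = 53.492 g/mol.
n(Na) = 376.1 / 22.99 = 16.359 mol.
Reaction (1): Na→NaCl ratio 2:2 ⇒ n(NaCl) = 16.359 mol.
Reaction (2): NaCl→HCl ratio 2:2 ⇒ n(HCl) = 16.359 mol.
Reaction (3): HCl→NH4Cl ratio 1:1 ⇒ n(NH4Cl) = 16.359 mol.
Mass of NH4Cl = 16.359 × 53.492 = 875.09 g.

875.1 g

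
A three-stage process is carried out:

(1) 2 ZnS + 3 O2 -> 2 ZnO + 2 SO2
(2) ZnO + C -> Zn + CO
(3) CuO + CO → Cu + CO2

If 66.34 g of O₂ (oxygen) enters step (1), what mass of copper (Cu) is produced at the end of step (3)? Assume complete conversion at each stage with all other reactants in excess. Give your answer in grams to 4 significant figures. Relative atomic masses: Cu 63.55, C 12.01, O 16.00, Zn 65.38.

87.83 g

M(O2) = 2(16.00) = 32.00 g/mol.
M(Cu) = 63.55 g/mol.
n(O2) = 66.34 / 32.00 = 2.0731 mol.
Reaction (1): O2→ZnO ratio 3:2 ⇒ n(ZnO) = 1.3821 mol.
Reaction (2): ZnO→CO ratio 1:1 ⇒ n(CO) = 1.3821 mol.
Reaction (3): CO→Cu ratio 1:1 ⇒ n(Cu) = 1.3821 mol.
Mass of Cu = 1.3821 × 63.55 = 87.831 g.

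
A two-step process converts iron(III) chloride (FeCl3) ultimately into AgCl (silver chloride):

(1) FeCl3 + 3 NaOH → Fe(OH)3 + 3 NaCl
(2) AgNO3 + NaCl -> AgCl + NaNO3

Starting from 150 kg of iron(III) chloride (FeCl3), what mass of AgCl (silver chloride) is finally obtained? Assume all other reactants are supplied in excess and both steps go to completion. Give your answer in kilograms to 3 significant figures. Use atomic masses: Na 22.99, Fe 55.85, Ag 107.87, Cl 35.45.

398 kg

M(FeCl3) = 55.85 + 3(35.45) = 162.20 g/mol.
M(AgCl) = 107.87 + 35.45 = 143.32 g/mol.
150 kg = 150000 g.
n(FeCl3) = 150000 / 162.20 = 924.8 mol.
Step 1 gives a 1:3 ratio of FeCl3 to NaCl, so n(NaCl) = 2774 mol.
In step 2 the NaCl:AgCl ratio is 1:1, so n(AgCl) = 2774 mol.
Mass of AgCl = 2774 × 143.32 = 397600 g = 398 kg.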